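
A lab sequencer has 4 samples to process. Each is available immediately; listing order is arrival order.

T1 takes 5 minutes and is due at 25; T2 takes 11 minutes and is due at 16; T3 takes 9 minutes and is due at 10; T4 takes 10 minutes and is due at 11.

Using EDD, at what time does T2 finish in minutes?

30

EDD (increasing due date): T3 T4 T2 T1.
T3: 0→9
T4: 9→19
T2: 19→30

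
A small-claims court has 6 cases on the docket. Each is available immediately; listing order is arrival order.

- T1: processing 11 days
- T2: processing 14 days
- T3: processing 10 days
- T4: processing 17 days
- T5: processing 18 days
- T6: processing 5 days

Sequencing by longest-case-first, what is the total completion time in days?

LPT (decreasing processing time): T5 T4 T2 T1 T3 T6.
T5: 0→18
T4: 18→35
T2: 35→49
T1: 49→60
T3: 60→70
T6: 70→75
Sum = 18+35+49+60+70+75 = 307.

307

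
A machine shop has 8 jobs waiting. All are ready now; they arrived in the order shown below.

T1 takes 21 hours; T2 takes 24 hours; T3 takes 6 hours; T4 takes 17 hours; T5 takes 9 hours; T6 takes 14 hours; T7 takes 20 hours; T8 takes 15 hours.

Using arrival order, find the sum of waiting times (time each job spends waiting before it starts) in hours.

FIFO (arrival order): T1 T2 T3 T4 T5 T6 T7 T8.
T1: waits 0, runs 0→21
T2: waits 21, runs 21→45
T3: waits 45, runs 45→51
T4: waits 51, runs 51→68
T5: waits 68, runs 68→77
T6: waits 77, runs 77→91
T7: waits 91, runs 91→111
T8: waits 111, runs 111→126
Sum = 0+21+45+51+68+77+91+111 = 464.

464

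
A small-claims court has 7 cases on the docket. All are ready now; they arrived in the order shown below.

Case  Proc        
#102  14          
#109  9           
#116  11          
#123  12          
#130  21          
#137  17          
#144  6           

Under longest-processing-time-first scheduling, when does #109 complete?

LPT (decreasing processing time): #130 #137 #102 #123 #116 #109 #144.
#130: 0→21
#137: 21→38
#102: 38→52
#123: 52→64
#116: 64→75
#109: 75→84

84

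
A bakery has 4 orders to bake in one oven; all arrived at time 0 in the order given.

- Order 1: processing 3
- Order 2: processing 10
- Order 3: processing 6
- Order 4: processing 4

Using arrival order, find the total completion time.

FIFO (arrival order): Order 1 Order 2 Order 3 Order 4.
Order 1: 0→3
Order 2: 3→13
Order 3: 13→19
Order 4: 19→23
Sum = 3+13+19+23 = 58.

58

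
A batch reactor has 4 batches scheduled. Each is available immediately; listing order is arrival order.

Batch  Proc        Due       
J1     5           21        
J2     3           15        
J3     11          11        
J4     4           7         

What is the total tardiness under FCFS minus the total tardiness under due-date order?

15

FIFO (arrival order): J1 J2 J3 J4.
J1: 0→5, due 21, tardiness 0
J2: 5→8, due 15, tardiness 0
J3: 8→19, due 11, tardiness 8
J4: 19→23, due 7, tardiness 16
Sum = 0+0+8+16 = 24.
EDD (increasing due date): J4 J3 J2 J1.
J4: 0→4, due 7, tardiness 0
J3: 4→15, due 11, tardiness 4
J2: 15→18, due 15, tardiness 3
J1: 18→23, due 21, tardiness 2
Sum = 0+4+3+2 = 9.
Difference = 24 − 9 = 15.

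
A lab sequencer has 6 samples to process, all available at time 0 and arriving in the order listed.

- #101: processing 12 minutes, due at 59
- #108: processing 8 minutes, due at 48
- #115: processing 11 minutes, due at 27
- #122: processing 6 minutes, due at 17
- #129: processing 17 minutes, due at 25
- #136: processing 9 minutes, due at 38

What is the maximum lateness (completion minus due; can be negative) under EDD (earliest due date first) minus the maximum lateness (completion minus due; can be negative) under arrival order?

EDD (increasing due date): #122 #129 #115 #136 #108 #101.
#122: 0→6, due 17, lateness -11
#129: 6→23, due 25, lateness -2
#115: 23→34, due 27, lateness 7
#136: 34→43, due 38, lateness 5
#108: 43→51, due 48, lateness 3
#101: 51→63, due 59, lateness 4
Maximum = 7.
FIFO (arrival order): #101 #108 #115 #122 #129 #136.
#101: 0→12, due 59, lateness -47
#108: 12→20, due 48, lateness -28
#115: 20→31, due 27, lateness 4
#122: 31→37, due 17, lateness 20
#129: 37→54, due 25, lateness 29
#136: 54→63, due 38, lateness 25
Maximum = 29.
Difference = 7 − 29 = -22.

-22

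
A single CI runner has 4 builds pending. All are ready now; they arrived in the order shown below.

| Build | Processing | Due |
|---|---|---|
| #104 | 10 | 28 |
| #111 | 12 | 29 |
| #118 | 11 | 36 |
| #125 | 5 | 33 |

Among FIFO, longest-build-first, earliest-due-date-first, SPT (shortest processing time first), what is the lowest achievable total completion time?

FIFO (arrival order): #104 #111 #118 #125.
#104: 0→10
#111: 10→22
#118: 22→33
#125: 33→38
Sum = 10+22+33+38 = 103.
LPT (decreasing processing time): #111 #118 #104 #125.
#111: 0→12
#118: 12→23
#104: 23→33
#125: 33→38
Sum = 12+23+33+38 = 106.
EDD (increasing due date): #104 #111 #125 #118.
#104: 0→10
#111: 10→22
#125: 22→27
#118: 27→38
Sum = 10+22+27+38 = 97.
SPT (increasing processing time): #125 #104 #118 #111.
#125: 0→5
#104: 5→15
#118: 15→26
#111: 26→38
Sum = 5+15+26+38 = 84.
FIFO 103, LPT 106, EDD 97, SPT 84 → minimum 84.

84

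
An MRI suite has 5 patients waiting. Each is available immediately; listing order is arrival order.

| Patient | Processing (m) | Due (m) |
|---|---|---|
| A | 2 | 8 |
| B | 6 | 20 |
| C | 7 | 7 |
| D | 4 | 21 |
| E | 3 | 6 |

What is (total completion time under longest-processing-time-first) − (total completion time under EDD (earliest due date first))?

LPT (decreasing processing time): C B D E A.
C: 0→7
B: 7→13
D: 13→17
E: 17→20
A: 20→22
Sum = 7+13+17+20+22 = 79.
EDD (increasing due date): E C A B D.
E: 0→3
C: 3→10
A: 10→12
B: 12→18
D: 18→22
Sum = 3+10+12+18+22 = 65.
Difference = 79 − 65 = 14.

14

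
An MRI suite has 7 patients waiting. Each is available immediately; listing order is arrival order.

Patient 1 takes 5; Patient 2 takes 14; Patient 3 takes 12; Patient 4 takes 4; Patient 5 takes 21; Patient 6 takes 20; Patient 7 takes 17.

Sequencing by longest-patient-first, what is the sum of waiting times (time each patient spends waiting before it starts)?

LPT (decreasing processing time): Patient 5 Patient 6 Patient 7 Patient 2 Patient 3 Patient 1 Patient 4.
Patient 5: waits 0, runs 0→21
Patient 6: waits 21, runs 21→41
Patient 7: waits 41, runs 41→58
Patient 2: waits 58, runs 58→72
Patient 3: waits 72, runs 72→84
Patient 1: waits 84, runs 84→89
Patient 4: waits 89, runs 89→93
Sum = 0+21+41+58+72+84+89 = 365.

365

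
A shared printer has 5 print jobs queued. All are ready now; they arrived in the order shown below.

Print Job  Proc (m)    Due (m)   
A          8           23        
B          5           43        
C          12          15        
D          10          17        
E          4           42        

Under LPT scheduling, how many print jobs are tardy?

2

LPT (decreasing processing time): C D A B E.
C: 0→12, due 15, tardiness 0
D: 12→22, due 17, tardiness 5
A: 22→30, due 23, tardiness 7
B: 30→35, due 43, tardiness 0
E: 35→39, due 42, tardiness 0
Late print jobs: 2.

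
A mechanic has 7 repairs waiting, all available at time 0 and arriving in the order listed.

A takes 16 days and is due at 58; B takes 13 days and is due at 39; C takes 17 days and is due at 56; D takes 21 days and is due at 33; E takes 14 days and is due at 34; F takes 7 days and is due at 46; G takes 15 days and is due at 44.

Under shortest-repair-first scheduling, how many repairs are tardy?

4

SPT (increasing processing time): F B E G A C D.
F: 0→7, due 46, tardiness 0
B: 7→20, due 39, tardiness 0
E: 20→34, due 34, tardiness 0
G: 34→49, due 44, tardiness 5
A: 49→65, due 58, tardiness 7
C: 65→82, due 56, tardiness 26
D: 82→103, due 33, tardiness 70
Late repairs: 4.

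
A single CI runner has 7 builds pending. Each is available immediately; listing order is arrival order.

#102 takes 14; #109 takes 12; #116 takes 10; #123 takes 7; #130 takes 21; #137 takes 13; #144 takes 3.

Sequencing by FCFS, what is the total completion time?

340

FIFO (arrival order): #102 #109 #116 #123 #130 #137 #144.
#102: 0→14
#109: 14→26
#116: 26→36
#123: 36→43
#130: 43→64
#137: 64→77
#144: 77→80
Sum = 14+26+36+43+64+77+80 = 340.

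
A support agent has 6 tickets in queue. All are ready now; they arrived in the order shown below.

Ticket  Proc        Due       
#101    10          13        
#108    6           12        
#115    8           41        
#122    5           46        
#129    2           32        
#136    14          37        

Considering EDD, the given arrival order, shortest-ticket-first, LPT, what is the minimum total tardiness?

EDD (increasing due date): #108 #101 #129 #136 #115 #122.
#108: 0→6, due 12, tardiness 0
#101: 6→16, due 13, tardiness 3
#129: 16→18, due 32, tardiness 0
#136: 18→32, due 37, tardiness 0
#115: 32→40, due 41, tardiness 0
#122: 40→45, due 46, tardiness 0
Sum = 0+3+0+0+0+0 = 3.
FIFO (arrival order): #101 #108 #115 #122 #129 #136.
#101: 0→10, due 13, tardiness 0
#108: 10→16, due 12, tardiness 4
#115: 16→24, due 41, tardiness 0
#122: 24→29, due 46, tardiness 0
#129: 29→31, due 32, tardiness 0
#136: 31→45, due 37, tardiness 8
Sum = 0+4+0+0+0+8 = 12.
SPT (increasing processing time): #129 #122 #108 #115 #101 #136.
#129: 0→2, due 32, tardiness 0
#122: 2→7, due 46, tardiness 0
#108: 7→13, due 12, tardiness 1
#115: 13→21, due 41, tardiness 0
#101: 21→31, due 13, tardiness 18
#136: 31→45, due 37, tardiness 8
Sum = 0+0+1+0+18+8 = 27.
LPT (decreasing processing time): #136 #101 #115 #108 #122 #129.
#136: 0→14, due 37, tardiness 0
#101: 14→24, due 13, tardiness 11
#115: 24→32, due 41, tardiness 0
#108: 32→38, due 12, tardiness 26
#122: 38→43, due 46, tardiness 0
#129: 43→45, due 32, tardiness 13
Sum = 0+11+0+26+0+13 = 50.
EDD 3, FIFO 12, SPT 27, LPT 50 → minimum 3.

3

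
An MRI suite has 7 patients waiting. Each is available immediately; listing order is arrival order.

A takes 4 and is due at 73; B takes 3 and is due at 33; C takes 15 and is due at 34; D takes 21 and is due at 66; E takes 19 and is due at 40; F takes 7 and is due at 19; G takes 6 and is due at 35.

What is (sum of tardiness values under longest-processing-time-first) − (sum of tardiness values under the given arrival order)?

27

LPT (decreasing processing time): D E C F G A B.
D: 0→21, due 66, tardiness 0
E: 21→40, due 40, tardiness 0
C: 40→55, due 34, tardiness 21
F: 55→62, due 19, tardiness 43
G: 62→68, due 35, tardiness 33
A: 68→72, due 73, tardiness 0
B: 72→75, due 33, tardiness 42
Sum = 0+0+21+43+33+0+42 = 139.
FIFO (arrival order): A B C D E F G.
A: 0→4, due 73, tardiness 0
B: 4→7, due 33, tardiness 0
C: 7→22, due 34, tardiness 0
D: 22→43, due 66, tardiness 0
E: 43→62, due 40, tardiness 22
F: 62→69, due 19, tardiness 50
G: 69→75, due 35, tardiness 40
Sum = 0+0+0+0+22+50+40 = 112.
Difference = 139 − 112 = 27.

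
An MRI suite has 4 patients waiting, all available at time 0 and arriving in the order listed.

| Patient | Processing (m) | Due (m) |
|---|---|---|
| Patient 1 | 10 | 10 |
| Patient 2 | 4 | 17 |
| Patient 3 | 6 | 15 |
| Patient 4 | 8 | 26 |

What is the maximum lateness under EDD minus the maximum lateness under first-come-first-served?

EDD (increasing due date): Patient 1 Patient 3 Patient 2 Patient 4.
Patient 1: 0→10, due 10, lateness 0
Patient 3: 10→16, due 15, lateness 1
Patient 2: 16→20, due 17, lateness 3
Patient 4: 20→28, due 26, lateness 2
Maximum = 3.
FIFO (arrival order): Patient 1 Patient 2 Patient 3 Patient 4.
Patient 1: 0→10, due 10, lateness 0
Patient 2: 10→14, due 17, lateness -3
Patient 3: 14→20, due 15, lateness 5
Patient 4: 20→28, due 26, lateness 2
Maximum = 5.
Difference = 3 − 5 = -2.

-2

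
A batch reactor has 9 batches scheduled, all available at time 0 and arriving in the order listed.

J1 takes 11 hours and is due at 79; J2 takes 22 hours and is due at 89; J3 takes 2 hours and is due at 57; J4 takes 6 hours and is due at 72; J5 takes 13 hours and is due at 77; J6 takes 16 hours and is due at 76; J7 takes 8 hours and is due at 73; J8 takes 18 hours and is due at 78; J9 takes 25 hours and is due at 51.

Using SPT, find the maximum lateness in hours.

70

SPT (increasing processing time): J3 J4 J7 J1 J5 J6 J8 J2 J9.
J3: 0→2, due 57, lateness -55
J4: 2→8, due 72, lateness -64
J7: 8→16, due 73, lateness -57
J1: 16→27, due 79, lateness -52
J5: 27→40, due 77, lateness -37
J6: 40→56, due 76, lateness -20
J8: 56→74, due 78, lateness -4
J2: 74→96, due 89, lateness 7
J9: 96→121, due 51, lateness 70
Maximum = 70.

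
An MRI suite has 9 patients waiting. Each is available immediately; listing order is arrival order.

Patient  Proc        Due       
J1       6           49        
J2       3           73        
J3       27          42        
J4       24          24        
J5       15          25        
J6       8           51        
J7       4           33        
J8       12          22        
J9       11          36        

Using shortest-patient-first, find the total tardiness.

183

SPT (increasing processing time): J2 J7 J1 J6 J9 J8 J5 J4 J3.
J2: 0→3, due 73, tardiness 0
J7: 3→7, due 33, tardiness 0
J1: 7→13, due 49, tardiness 0
J6: 13→21, due 51, tardiness 0
J9: 21→32, due 36, tardiness 0
J8: 32→44, due 22, tardiness 22
J5: 44→59, due 25, tardiness 34
J4: 59→83, due 24, tardiness 59
J3: 83→110, due 42, tardiness 68
Sum = 0+0+0+0+0+22+34+59+68 = 183.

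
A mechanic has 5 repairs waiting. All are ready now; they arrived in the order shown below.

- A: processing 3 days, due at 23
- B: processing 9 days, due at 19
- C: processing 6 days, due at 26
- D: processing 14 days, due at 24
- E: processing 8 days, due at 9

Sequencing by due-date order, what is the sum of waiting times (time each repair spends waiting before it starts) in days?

79

EDD (increasing due date): E B A D C.
E: waits 0, runs 0→8
B: waits 8, runs 8→17
A: waits 17, runs 17→20
D: waits 20, runs 20→34
C: waits 34, runs 34→40
Sum = 0+8+17+20+34 = 79.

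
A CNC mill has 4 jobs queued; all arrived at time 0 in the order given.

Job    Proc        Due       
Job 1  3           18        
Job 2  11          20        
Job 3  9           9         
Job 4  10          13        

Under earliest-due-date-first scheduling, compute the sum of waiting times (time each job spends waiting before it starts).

EDD (increasing due date): Job 3 Job 4 Job 1 Job 2.
Job 3: waits 0, runs 0→9
Job 4: waits 9, runs 9→19
Job 1: waits 19, runs 19→22
Job 2: waits 22, runs 22→33
Sum = 0+9+19+22 = 50.

50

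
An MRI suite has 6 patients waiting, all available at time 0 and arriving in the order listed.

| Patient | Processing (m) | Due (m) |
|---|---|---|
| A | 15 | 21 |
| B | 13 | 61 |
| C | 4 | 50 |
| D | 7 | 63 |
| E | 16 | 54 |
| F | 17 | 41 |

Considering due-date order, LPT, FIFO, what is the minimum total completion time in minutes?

EDD (increasing due date): A F C E B D.
A: 0→15
F: 15→32
C: 32→36
E: 36→52
B: 52→65
D: 65→72
Sum = 15+32+36+52+65+72 = 272.
LPT (decreasing processing time): F E A B D C.
F: 0→17
E: 17→33
A: 33→48
B: 48→61
D: 61→68
C: 68→72
Sum = 17+33+48+61+68+72 = 299.
FIFO (arrival order): A B C D E F.
A: 0→15
B: 15→28
C: 28→32
D: 32→39
E: 39→55
F: 55→72
Sum = 15+28+32+39+55+72 = 241.
EDD 272, LPT 299, FIFO 241 → minimum 241.

241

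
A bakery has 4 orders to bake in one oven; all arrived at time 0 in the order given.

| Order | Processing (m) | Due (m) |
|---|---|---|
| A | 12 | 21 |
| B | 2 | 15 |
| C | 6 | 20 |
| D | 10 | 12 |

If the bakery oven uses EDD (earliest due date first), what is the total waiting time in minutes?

40

EDD (increasing due date): D B C A.
D: waits 0, runs 0→10
B: waits 10, runs 10→12
C: waits 12, runs 12→18
A: waits 18, runs 18→30
Sum = 0+10+12+18 = 40.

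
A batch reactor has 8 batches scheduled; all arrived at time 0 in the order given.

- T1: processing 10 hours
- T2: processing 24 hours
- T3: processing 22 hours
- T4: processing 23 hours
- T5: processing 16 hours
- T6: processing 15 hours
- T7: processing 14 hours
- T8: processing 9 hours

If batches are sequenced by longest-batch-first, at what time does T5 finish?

LPT (decreasing processing time): T2 T4 T3 T5 T6 T7 T1 T8.
T2: 0→24
T4: 24→47
T3: 47→69
T5: 69→85

85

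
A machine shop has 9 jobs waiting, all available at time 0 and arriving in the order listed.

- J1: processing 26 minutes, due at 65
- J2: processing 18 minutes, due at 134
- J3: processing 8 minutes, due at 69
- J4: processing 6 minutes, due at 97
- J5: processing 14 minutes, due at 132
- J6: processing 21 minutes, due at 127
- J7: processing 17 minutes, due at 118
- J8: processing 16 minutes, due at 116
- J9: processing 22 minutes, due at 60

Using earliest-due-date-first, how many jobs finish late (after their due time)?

EDD (increasing due date): J9 J1 J3 J4 J8 J7 J6 J5 J2.
J9: 0→22, due 60, tardiness 0
J1: 22→48, due 65, tardiness 0
J3: 48→56, due 69, tardiness 0
J4: 56→62, due 97, tardiness 0
J8: 62→78, due 116, tardiness 0
J7: 78→95, due 118, tardiness 0
J6: 95→116, due 127, tardiness 0
J5: 116→130, due 132, tardiness 0
J2: 130→148, due 134, tardiness 14
Late jobs: 1.

1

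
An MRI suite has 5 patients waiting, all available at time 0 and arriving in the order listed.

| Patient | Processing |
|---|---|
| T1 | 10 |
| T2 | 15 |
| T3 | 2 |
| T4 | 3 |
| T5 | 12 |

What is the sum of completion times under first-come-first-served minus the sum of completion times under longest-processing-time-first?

FIFO (arrival order): T1 T2 T3 T4 T5.
T1: 0→10
T2: 10→25
T3: 25→27
T4: 27→30
T5: 30→42
Sum = 10+25+27+30+42 = 134.
LPT (decreasing processing time): T2 T5 T1 T4 T3.
T2: 0→15
T5: 15→27
T1: 27→37
T4: 37→40
T3: 40→42
Sum = 15+27+37+40+42 = 161.
Difference = 134 − 161 = -27.

-27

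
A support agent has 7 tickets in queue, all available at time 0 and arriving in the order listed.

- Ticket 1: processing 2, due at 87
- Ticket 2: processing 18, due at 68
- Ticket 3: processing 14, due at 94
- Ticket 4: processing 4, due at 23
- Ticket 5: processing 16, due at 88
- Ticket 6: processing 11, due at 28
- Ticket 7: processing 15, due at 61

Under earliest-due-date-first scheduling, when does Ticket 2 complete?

48

EDD (increasing due date): Ticket 4 Ticket 6 Ticket 7 Ticket 2 Ticket 1 Ticket 5 Ticket 3.
Ticket 4: 0→4
Ticket 6: 4→15
Ticket 7: 15→30
Ticket 2: 30→48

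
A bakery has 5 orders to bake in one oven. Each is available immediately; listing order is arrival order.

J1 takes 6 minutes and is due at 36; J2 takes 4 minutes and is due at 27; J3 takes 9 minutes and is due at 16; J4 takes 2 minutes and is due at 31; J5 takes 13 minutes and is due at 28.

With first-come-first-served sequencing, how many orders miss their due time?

FIFO (arrival order): J1 J2 J3 J4 J5.
J1: 0→6, due 36, tardiness 0
J2: 6→10, due 27, tardiness 0
J3: 10→19, due 16, tardiness 3
J4: 19→21, due 31, tardiness 0
J5: 21→34, due 28, tardiness 6
Late orders: 2.

2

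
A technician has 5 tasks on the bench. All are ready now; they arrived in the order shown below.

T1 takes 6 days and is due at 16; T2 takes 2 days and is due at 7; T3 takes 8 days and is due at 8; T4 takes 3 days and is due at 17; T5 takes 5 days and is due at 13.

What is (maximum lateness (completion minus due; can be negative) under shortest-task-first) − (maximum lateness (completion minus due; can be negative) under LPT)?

SPT (increasing processing time): T2 T4 T5 T1 T3.
T2: 0→2, due 7, lateness -5
T4: 2→5, due 17, lateness -12
T5: 5→10, due 13, lateness -3
T1: 10→16, due 16, lateness 0
T3: 16→24, due 8, lateness 16
Maximum = 16.
LPT (decreasing processing time): T3 T1 T5 T4 T2.
T3: 0→8, due 8, lateness 0
T1: 8→14, due 16, lateness -2
T5: 14→19, due 13, lateness 6
T4: 19→22, due 17, lateness 5
T2: 22→24, due 7, lateness 17
Maximum = 17.
Difference = 16 − 17 = -1.

-1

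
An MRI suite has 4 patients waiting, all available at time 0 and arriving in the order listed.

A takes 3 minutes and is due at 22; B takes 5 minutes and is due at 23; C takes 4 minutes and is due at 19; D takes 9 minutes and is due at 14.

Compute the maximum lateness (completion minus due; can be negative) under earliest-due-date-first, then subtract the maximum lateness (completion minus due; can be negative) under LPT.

-1

EDD (increasing due date): D C A B.
D: 0→9, due 14, lateness -5
C: 9→13, due 19, lateness -6
A: 13→16, due 22, lateness -6
B: 16→21, due 23, lateness -2
Maximum = -2.
LPT (decreasing processing time): D B C A.
D: 0→9, due 14, lateness -5
B: 9→14, due 23, lateness -9
C: 14→18, due 19, lateness -1
A: 18→21, due 22, lateness -1
Maximum = -1.
Difference = -2 − -1 = -1.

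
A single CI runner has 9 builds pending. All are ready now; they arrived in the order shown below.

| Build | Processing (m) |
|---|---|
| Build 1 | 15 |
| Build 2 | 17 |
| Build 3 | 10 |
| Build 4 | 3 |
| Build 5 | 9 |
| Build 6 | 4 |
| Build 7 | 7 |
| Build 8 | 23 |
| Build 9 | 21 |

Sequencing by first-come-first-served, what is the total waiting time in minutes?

FIFO (arrival order): Build 1 Build 2 Build 3 Build 4 Build 5 Build 6 Build 7 Build 8 Build 9.
Build 1: waits 0, runs 0→15
Build 2: waits 15, runs 15→32
Build 3: waits 32, runs 32→42
Build 4: waits 42, runs 42→45
Build 5: waits 45, runs 45→54
Build 6: waits 54, runs 54→58
Build 7: waits 58, runs 58→65
Build 8: waits 65, runs 65→88
Build 9: waits 88, runs 88→109
Sum = 0+15+32+42+45+54+58+65+88 = 399.

399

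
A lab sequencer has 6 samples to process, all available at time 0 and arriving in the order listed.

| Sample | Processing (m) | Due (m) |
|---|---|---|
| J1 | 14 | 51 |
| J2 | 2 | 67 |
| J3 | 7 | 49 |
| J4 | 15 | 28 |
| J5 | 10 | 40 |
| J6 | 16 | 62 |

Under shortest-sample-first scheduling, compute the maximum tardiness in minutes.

20

SPT (increasing processing time): J2 J3 J5 J1 J4 J6.
J2: 0→2, due 67, tardiness 0
J3: 2→9, due 49, tardiness 0
J5: 9→19, due 40, tardiness 0
J1: 19→33, due 51, tardiness 0
J4: 33→48, due 28, tardiness 20
J6: 48→64, due 62, tardiness 2
Maximum = 20.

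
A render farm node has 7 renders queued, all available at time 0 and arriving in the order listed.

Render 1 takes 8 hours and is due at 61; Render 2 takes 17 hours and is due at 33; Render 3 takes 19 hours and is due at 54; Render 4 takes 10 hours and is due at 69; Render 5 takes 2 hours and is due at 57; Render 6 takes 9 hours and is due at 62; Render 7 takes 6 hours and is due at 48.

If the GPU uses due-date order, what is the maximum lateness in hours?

EDD (increasing due date): Render 2 Render 7 Render 3 Render 5 Render 1 Render 6 Render 4.
Render 2: 0→17, due 33, lateness -16
Render 7: 17→23, due 48, lateness -25
Render 3: 23→42, due 54, lateness -12
Render 5: 42→44, due 57, lateness -13
Render 1: 44→52, due 61, lateness -9
Render 6: 52→61, due 62, lateness -1
Render 4: 61→71, due 69, lateness 2
Maximum = 2.

2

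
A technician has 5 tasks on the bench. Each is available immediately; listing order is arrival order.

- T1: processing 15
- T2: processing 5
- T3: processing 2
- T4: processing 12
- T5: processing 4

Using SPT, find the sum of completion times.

80

SPT (increasing processing time): T3 T5 T2 T4 T1.
T3: 0→2
T5: 2→6
T2: 6→11
T4: 11→23
T1: 23→38
Sum = 2+6+11+23+38 = 80.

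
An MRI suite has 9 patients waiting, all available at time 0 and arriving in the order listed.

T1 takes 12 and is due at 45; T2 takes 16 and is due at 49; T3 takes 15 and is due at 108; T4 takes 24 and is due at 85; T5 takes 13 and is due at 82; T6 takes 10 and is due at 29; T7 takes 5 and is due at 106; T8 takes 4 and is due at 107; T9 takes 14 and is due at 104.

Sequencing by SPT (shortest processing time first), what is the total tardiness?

68

SPT (increasing processing time): T8 T7 T6 T1 T5 T9 T3 T2 T4.
T8: 0→4, due 107, tardiness 0
T7: 4→9, due 106, tardiness 0
T6: 9→19, due 29, tardiness 0
T1: 19→31, due 45, tardiness 0
T5: 31→44, due 82, tardiness 0
T9: 44→58, due 104, tardiness 0
T3: 58→73, due 108, tardiness 0
T2: 73→89, due 49, tardiness 40
T4: 89→113, due 85, tardiness 28
Sum = 0+0+0+0+0+0+0+40+28 = 68.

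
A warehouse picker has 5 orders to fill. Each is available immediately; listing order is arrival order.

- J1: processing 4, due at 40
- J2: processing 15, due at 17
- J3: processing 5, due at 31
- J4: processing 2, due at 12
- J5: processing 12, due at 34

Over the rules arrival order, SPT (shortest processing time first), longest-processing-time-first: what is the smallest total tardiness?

20

FIFO (arrival order): J1 J2 J3 J4 J5.
J1: 0→4, due 40, tardiness 0
J2: 4→19, due 17, tardiness 2
J3: 19→24, due 31, tardiness 0
J4: 24→26, due 12, tardiness 14
J5: 26→38, due 34, tardiness 4
Sum = 0+2+0+14+4 = 20.
SPT (increasing processing time): J4 J1 J3 J5 J2.
J4: 0→2, due 12, tardiness 0
J1: 2→6, due 40, tardiness 0
J3: 6→11, due 31, tardiness 0
J5: 11→23, due 34, tardiness 0
J2: 23→38, due 17, tardiness 21
Sum = 0+0+0+0+21 = 21.
LPT (decreasing processing time): J2 J5 J3 J1 J4.
J2: 0→15, due 17, tardiness 0
J5: 15→27, due 34, tardiness 0
J3: 27→32, due 31, tardiness 1
J1: 32→36, due 40, tardiness 0
J4: 36→38, due 12, tardiness 26
Sum = 0+0+1+0+26 = 27.
FIFO 20, SPT 21, LPT 27 → minimum 20.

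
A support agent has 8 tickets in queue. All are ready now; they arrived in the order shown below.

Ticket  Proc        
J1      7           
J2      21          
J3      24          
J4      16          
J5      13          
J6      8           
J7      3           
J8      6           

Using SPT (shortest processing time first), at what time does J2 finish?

74

SPT (increasing processing time): J7 J8 J1 J6 J5 J4 J2 J3.
J7: 0→3
J8: 3→9
J1: 9→16
J6: 16→24
J5: 24→37
J4: 37→53
J2: 53→74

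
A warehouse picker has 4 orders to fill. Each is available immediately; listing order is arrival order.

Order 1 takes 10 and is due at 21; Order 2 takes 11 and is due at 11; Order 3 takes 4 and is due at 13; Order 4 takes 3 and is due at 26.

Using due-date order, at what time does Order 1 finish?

EDD (increasing due date): Order 2 Order 3 Order 1 Order 4.
Order 2: 0→11
Order 3: 11→15
Order 1: 15→25

25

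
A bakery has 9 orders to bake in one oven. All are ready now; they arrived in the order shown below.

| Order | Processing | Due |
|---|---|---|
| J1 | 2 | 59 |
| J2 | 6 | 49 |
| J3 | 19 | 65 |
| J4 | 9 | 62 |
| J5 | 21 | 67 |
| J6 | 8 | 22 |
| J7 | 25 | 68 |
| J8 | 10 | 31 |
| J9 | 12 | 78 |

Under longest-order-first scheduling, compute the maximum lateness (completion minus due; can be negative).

82

LPT (decreasing processing time): J7 J5 J3 J9 J8 J4 J6 J2 J1.
J7: 0→25, due 68, lateness -43
J5: 25→46, due 67, lateness -21
J3: 46→65, due 65, lateness 0
J9: 65→77, due 78, lateness -1
J8: 77→87, due 31, lateness 56
J4: 87→96, due 62, lateness 34
J6: 96→104, due 22, lateness 82
J2: 104→110, due 49, lateness 61
J1: 110→112, due 59, lateness 53
Maximum = 82.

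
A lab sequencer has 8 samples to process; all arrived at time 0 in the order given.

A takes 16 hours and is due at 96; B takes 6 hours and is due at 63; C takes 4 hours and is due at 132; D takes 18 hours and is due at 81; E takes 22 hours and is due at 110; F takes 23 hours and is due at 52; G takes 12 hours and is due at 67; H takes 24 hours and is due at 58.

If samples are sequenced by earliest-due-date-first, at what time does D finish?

EDD (increasing due date): F H B G D A E C.
F: 0→23
H: 23→47
B: 47→53
G: 53→65
D: 65→83

83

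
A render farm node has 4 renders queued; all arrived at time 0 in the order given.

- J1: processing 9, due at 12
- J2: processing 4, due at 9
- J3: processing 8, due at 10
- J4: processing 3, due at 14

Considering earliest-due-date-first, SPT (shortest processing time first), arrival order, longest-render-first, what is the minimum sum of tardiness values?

EDD (increasing due date): J2 J3 J1 J4.
J2: 0→4, due 9, tardiness 0
J3: 4→12, due 10, tardiness 2
J1: 12→21, due 12, tardiness 9
J4: 21→24, due 14, tardiness 10
Sum = 0+2+9+10 = 21.
SPT (increasing processing time): J4 J2 J3 J1.
J4: 0→3, due 14, tardiness 0
J2: 3→7, due 9, tardiness 0
J3: 7→15, due 10, tardiness 5
J1: 15→24, due 12, tardiness 12
Sum = 0+0+5+12 = 17.
FIFO (arrival order): J1 J2 J3 J4.
J1: 0→9, due 12, tardiness 0
J2: 9→13, due 9, tardiness 4
J3: 13→21, due 10, tardiness 11
J4: 21→24, due 14, tardiness 10
Sum = 0+4+11+10 = 25.
LPT (decreasing processing time): J1 J3 J2 J4.
J1: 0→9, due 12, tardiness 0
J3: 9→17, due 10, tardiness 7
J2: 17→21, due 9, tardiness 12
J4: 21→24, due 14, tardiness 10
Sum = 0+7+12+10 = 29.
EDD 21, SPT 17, FIFO 25, LPT 29 → minimum 17.

17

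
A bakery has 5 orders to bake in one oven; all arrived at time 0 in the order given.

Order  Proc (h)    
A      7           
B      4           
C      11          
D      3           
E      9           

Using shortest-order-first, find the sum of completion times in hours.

81

SPT (increasing processing time): D B A E C.
D: 0→3
B: 3→7
A: 7→14
E: 14→23
C: 23→34
Sum = 3+7+14+23+34 = 81.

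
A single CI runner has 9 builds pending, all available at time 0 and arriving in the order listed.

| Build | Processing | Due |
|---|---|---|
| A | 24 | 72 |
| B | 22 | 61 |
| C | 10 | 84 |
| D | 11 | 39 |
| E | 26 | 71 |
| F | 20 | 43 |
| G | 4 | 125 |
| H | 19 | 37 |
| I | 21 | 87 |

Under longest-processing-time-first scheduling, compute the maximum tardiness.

104

LPT (decreasing processing time): E A B I F H D C G.
E: 0→26, due 71, tardiness 0
A: 26→50, due 72, tardiness 0
B: 50→72, due 61, tardiness 11
I: 72→93, due 87, tardiness 6
F: 93→113, due 43, tardiness 70
H: 113→132, due 37, tardiness 95
D: 132→143, due 39, tardiness 104
C: 143→153, due 84, tardiness 69
G: 153→157, due 125, tardiness 32
Maximum = 104.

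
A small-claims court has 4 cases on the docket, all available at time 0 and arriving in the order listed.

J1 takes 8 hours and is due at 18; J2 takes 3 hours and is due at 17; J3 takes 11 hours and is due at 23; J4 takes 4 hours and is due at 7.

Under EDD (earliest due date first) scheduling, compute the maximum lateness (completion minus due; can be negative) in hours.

EDD (increasing due date): J4 J2 J1 J3.
J4: 0→4, due 7, lateness -3
J2: 4→7, due 17, lateness -10
J1: 7→15, due 18, lateness -3
J3: 15→26, due 23, lateness 3
Maximum = 3.

3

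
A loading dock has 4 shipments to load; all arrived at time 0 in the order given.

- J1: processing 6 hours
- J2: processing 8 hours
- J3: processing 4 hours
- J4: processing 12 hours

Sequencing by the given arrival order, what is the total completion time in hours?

68

FIFO (arrival order): J1 J2 J3 J4.
J1: 0→6
J2: 6→14
J3: 14→18
J4: 18→30
Sum = 6+14+18+30 = 68.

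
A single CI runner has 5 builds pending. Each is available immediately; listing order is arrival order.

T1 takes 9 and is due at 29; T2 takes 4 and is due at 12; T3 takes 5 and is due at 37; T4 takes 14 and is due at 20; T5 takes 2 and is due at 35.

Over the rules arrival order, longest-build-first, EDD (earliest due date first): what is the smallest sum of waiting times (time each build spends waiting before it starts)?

FIFO (arrival order): T1 T2 T3 T4 T5.
T1: waits 0, runs 0→9
T2: waits 9, runs 9→13
T3: waits 13, runs 13→18
T4: waits 18, runs 18→32
T5: waits 32, runs 32→34
Sum = 0+9+13+18+32 = 72.
LPT (decreasing processing time): T4 T1 T3 T2 T5.
T4: waits 0, runs 0→14
T1: waits 14, runs 14→23
T3: waits 23, runs 23→28
T2: waits 28, runs 28→32
T5: waits 32, runs 32→34
Sum = 0+14+23+28+32 = 97.
EDD (increasing due date): T2 T4 T1 T5 T3.
T2: waits 0, runs 0→4
T4: waits 4, runs 4→18
T1: waits 18, runs 18→27
T5: waits 27, runs 27→29
T3: waits 29, runs 29→34
Sum = 0+4+18+27+29 = 78.
FIFO 72, LPT 97, EDD 78 → minimum 72.

72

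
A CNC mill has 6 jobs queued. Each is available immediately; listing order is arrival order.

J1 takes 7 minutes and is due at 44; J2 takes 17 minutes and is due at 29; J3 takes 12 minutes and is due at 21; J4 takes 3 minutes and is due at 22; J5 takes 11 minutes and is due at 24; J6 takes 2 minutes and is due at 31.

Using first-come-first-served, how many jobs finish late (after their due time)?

FIFO (arrival order): J1 J2 J3 J4 J5 J6.
J1: 0→7, due 44, tardiness 0
J2: 7→24, due 29, tardiness 0
J3: 24→36, due 21, tardiness 15
J4: 36→39, due 22, tardiness 17
J5: 39→50, due 24, tardiness 26
J6: 50→52, due 31, tardiness 21
Late jobs: 4.

4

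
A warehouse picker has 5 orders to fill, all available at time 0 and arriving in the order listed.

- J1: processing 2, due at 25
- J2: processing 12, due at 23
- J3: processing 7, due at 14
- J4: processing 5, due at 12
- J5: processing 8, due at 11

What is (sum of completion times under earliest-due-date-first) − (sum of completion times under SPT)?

EDD (increasing due date): J5 J4 J3 J2 J1.
J5: 0→8
J4: 8→13
J3: 13→20
J2: 20→32
J1: 32→34
Sum = 8+13+20+32+34 = 107.
SPT (increasing processing time): J1 J4 J3 J5 J2.
J1: 0→2
J4: 2→7
J3: 7→14
J5: 14→22
J2: 22→34
Sum = 2+7+14+22+34 = 79.
Difference = 107 − 79 = 28.

28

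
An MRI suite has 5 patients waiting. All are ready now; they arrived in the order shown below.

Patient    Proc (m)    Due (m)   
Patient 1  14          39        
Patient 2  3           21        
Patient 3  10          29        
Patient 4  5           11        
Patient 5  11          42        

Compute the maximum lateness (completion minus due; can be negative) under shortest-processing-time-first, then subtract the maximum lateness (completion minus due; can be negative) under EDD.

3

SPT (increasing processing time): Patient 2 Patient 4 Patient 3 Patient 5 Patient 1.
Patient 2: 0→3, due 21, lateness -18
Patient 4: 3→8, due 11, lateness -3
Patient 3: 8→18, due 29, lateness -11
Patient 5: 18→29, due 42, lateness -13
Patient 1: 29→43, due 39, lateness 4
Maximum = 4.
EDD (increasing due date): Patient 4 Patient 2 Patient 3 Patient 1 Patient 5.
Patient 4: 0→5, due 11, lateness -6
Patient 2: 5→8, due 21, lateness -13
Patient 3: 8→18, due 29, lateness -11
Patient 1: 18→32, due 39, lateness -7
Patient 5: 32→43, due 42, lateness 1
Maximum = 1.
Difference = 4 − 1 = 3.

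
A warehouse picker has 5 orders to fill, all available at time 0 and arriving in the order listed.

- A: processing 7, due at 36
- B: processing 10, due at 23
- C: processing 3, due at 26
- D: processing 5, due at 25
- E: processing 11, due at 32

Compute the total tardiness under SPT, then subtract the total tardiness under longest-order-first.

-12

SPT (increasing processing time): C D A B E.
C: 0→3, due 26, tardiness 0
D: 3→8, due 25, tardiness 0
A: 8→15, due 36, tardiness 0
B: 15→25, due 23, tardiness 2
E: 25→36, due 32, tardiness 4
Sum = 0+0+0+2+4 = 6.
LPT (decreasing processing time): E B A D C.
E: 0→11, due 32, tardiness 0
B: 11→21, due 23, tardiness 0
A: 21→28, due 36, tardiness 0
D: 28→33, due 25, tardiness 8
C: 33→36, due 26, tardiness 10
Sum = 0+0+0+8+10 = 18.
Difference = 6 − 18 = -12.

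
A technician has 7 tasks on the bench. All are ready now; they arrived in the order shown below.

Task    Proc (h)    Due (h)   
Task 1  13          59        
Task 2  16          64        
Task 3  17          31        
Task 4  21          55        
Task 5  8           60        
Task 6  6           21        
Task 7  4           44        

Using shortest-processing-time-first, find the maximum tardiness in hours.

33

SPT (increasing processing time): Task 7 Task 6 Task 5 Task 1 Task 2 Task 3 Task 4.
Task 7: 0→4, due 44, tardiness 0
Task 6: 4→10, due 21, tardiness 0
Task 5: 10→18, due 60, tardiness 0
Task 1: 18→31, due 59, tardiness 0
Task 2: 31→47, due 64, tardiness 0
Task 3: 47→64, due 31, tardiness 33
Task 4: 64→85, due 55, tardiness 30
Maximum = 33.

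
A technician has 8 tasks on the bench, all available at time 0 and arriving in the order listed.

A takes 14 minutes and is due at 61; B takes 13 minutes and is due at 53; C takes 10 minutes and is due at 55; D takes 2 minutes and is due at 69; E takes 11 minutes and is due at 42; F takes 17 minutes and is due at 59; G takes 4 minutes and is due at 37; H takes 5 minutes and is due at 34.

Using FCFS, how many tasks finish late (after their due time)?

FIFO (arrival order): A B C D E F G H.
A: 0→14, due 61, tardiness 0
B: 14→27, due 53, tardiness 0
C: 27→37, due 55, tardiness 0
D: 37→39, due 69, tardiness 0
E: 39→50, due 42, tardiness 8
F: 50→67, due 59, tardiness 8
G: 67→71, due 37, tardiness 34
H: 71→76, due 34, tardiness 42
Late tasks: 4.

4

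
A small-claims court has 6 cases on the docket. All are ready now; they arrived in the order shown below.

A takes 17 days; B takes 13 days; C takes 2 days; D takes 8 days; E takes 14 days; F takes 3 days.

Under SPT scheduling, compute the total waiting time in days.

SPT (increasing processing time): C F D B E A.
C: waits 0, runs 0→2
F: waits 2, runs 2→5
D: waits 5, runs 5→13
B: waits 13, runs 13→26
E: waits 26, runs 26→40
A: waits 40, runs 40→57
Sum = 0+2+5+13+26+40 = 86.

86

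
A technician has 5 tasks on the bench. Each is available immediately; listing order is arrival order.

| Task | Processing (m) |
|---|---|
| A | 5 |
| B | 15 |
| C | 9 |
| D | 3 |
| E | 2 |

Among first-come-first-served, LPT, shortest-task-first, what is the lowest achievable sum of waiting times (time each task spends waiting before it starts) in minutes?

36

FIFO (arrival order): A B C D E.
A: waits 0, runs 0→5
B: waits 5, runs 5→20
C: waits 20, runs 20→29
D: waits 29, runs 29→32
E: waits 32, runs 32→34
Sum = 0+5+20+29+32 = 86.
LPT (decreasing processing time): B C A D E.
B: waits 0, runs 0→15
C: waits 15, runs 15→24
A: waits 24, runs 24→29
D: waits 29, runs 29→32
E: waits 32, runs 32→34
Sum = 0+15+24+29+32 = 100.
SPT (increasing processing time): E D A C B.
E: waits 0, runs 0→2
D: waits 2, runs 2→5
A: waits 5, runs 5→10
C: waits 10, runs 10→19
B: waits 19, runs 19→34
Sum = 0+2+5+10+19 = 36.
FIFO 86, LPT 100, SPT 36 → minimum 36.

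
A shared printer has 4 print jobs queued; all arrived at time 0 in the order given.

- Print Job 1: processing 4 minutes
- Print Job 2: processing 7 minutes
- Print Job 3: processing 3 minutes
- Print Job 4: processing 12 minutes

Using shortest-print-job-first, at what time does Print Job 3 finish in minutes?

3

SPT (increasing processing time): Print Job 3 Print Job 1 Print Job 2 Print Job 4.
Print Job 3: 0→3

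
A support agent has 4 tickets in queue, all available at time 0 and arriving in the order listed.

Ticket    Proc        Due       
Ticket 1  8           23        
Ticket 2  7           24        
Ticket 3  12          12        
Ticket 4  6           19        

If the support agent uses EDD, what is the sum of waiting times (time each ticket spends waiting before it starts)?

56

EDD (increasing due date): Ticket 3 Ticket 4 Ticket 1 Ticket 2.
Ticket 3: waits 0, runs 0→12
Ticket 4: waits 12, runs 12→18
Ticket 1: waits 18, runs 18→26
Ticket 2: waits 26, runs 26→33
Sum = 0+12+18+26 = 56.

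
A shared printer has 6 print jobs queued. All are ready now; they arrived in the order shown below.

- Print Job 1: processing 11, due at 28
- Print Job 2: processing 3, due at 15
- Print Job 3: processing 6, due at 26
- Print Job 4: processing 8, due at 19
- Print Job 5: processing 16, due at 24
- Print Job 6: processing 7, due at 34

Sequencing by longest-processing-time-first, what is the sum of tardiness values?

82

LPT (decreasing processing time): Print Job 5 Print Job 1 Print Job 4 Print Job 6 Print Job 3 Print Job 2.
Print Job 5: 0→16, due 24, tardiness 0
Print Job 1: 16→27, due 28, tardiness 0
Print Job 4: 27→35, due 19, tardiness 16
Print Job 6: 35→42, due 34, tardiness 8
Print Job 3: 42→48, due 26, tardiness 22
Print Job 2: 48→51, due 15, tardiness 36
Sum = 0+0+16+8+22+36 = 82.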